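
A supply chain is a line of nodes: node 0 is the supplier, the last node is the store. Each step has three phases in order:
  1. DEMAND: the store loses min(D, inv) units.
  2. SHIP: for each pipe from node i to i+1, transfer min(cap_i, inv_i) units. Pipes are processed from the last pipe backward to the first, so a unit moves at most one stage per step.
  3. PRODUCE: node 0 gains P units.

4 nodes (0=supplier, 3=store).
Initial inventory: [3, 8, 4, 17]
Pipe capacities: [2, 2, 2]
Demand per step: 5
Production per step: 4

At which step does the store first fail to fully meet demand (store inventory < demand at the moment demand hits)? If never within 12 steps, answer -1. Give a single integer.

Step 1: demand=5,sold=5 ship[2->3]=2 ship[1->2]=2 ship[0->1]=2 prod=4 -> [5 8 4 14]
Step 2: demand=5,sold=5 ship[2->3]=2 ship[1->2]=2 ship[0->1]=2 prod=4 -> [7 8 4 11]
Step 3: demand=5,sold=5 ship[2->3]=2 ship[1->2]=2 ship[0->1]=2 prod=4 -> [9 8 4 8]
Step 4: demand=5,sold=5 ship[2->3]=2 ship[1->2]=2 ship[0->1]=2 prod=4 -> [11 8 4 5]
Step 5: demand=5,sold=5 ship[2->3]=2 ship[1->2]=2 ship[0->1]=2 prod=4 -> [13 8 4 2]
Step 6: demand=5,sold=2 ship[2->3]=2 ship[1->2]=2 ship[0->1]=2 prod=4 -> [15 8 4 2]
Step 7: demand=5,sold=2 ship[2->3]=2 ship[1->2]=2 ship[0->1]=2 prod=4 -> [17 8 4 2]
Step 8: demand=5,sold=2 ship[2->3]=2 ship[1->2]=2 ship[0->1]=2 prod=4 -> [19 8 4 2]
Step 9: demand=5,sold=2 ship[2->3]=2 ship[1->2]=2 ship[0->1]=2 prod=4 -> [21 8 4 2]
Step 10: demand=5,sold=2 ship[2->3]=2 ship[1->2]=2 ship[0->1]=2 prod=4 -> [23 8 4 2]
Step 11: demand=5,sold=2 ship[2->3]=2 ship[1->2]=2 ship[0->1]=2 prod=4 -> [25 8 4 2]
Step 12: demand=5,sold=2 ship[2->3]=2 ship[1->2]=2 ship[0->1]=2 prod=4 -> [27 8 4 2]
First stockout at step 6

6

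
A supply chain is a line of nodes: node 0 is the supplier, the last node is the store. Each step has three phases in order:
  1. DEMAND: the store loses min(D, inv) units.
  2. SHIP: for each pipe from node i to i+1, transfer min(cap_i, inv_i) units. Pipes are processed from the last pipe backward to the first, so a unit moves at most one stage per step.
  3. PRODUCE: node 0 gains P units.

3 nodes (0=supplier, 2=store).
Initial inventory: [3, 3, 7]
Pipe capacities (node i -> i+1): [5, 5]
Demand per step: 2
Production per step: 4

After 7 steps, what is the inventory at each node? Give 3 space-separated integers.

Step 1: demand=2,sold=2 ship[1->2]=3 ship[0->1]=3 prod=4 -> inv=[4 3 8]
Step 2: demand=2,sold=2 ship[1->2]=3 ship[0->1]=4 prod=4 -> inv=[4 4 9]
Step 3: demand=2,sold=2 ship[1->2]=4 ship[0->1]=4 prod=4 -> inv=[4 4 11]
Step 4: demand=2,sold=2 ship[1->2]=4 ship[0->1]=4 prod=4 -> inv=[4 4 13]
Step 5: demand=2,sold=2 ship[1->2]=4 ship[0->1]=4 prod=4 -> inv=[4 4 15]
Step 6: demand=2,sold=2 ship[1->2]=4 ship[0->1]=4 prod=4 -> inv=[4 4 17]
Step 7: demand=2,sold=2 ship[1->2]=4 ship[0->1]=4 prod=4 -> inv=[4 4 19]

4 4 19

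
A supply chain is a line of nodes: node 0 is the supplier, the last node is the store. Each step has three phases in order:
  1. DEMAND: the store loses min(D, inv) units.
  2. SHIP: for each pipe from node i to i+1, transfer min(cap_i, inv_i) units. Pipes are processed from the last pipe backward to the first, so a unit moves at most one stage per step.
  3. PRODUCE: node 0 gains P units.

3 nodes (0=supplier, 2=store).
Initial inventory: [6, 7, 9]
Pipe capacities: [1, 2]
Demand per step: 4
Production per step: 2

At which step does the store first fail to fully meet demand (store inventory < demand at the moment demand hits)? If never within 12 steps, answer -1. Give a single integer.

Step 1: demand=4,sold=4 ship[1->2]=2 ship[0->1]=1 prod=2 -> [7 6 7]
Step 2: demand=4,sold=4 ship[1->2]=2 ship[0->1]=1 prod=2 -> [8 5 5]
Step 3: demand=4,sold=4 ship[1->2]=2 ship[0->1]=1 prod=2 -> [9 4 3]
Step 4: demand=4,sold=3 ship[1->2]=2 ship[0->1]=1 prod=2 -> [10 3 2]
Step 5: demand=4,sold=2 ship[1->2]=2 ship[0->1]=1 prod=2 -> [11 2 2]
Step 6: demand=4,sold=2 ship[1->2]=2 ship[0->1]=1 prod=2 -> [12 1 2]
Step 7: demand=4,sold=2 ship[1->2]=1 ship[0->1]=1 prod=2 -> [13 1 1]
Step 8: demand=4,sold=1 ship[1->2]=1 ship[0->1]=1 prod=2 -> [14 1 1]
Step 9: demand=4,sold=1 ship[1->2]=1 ship[0->1]=1 prod=2 -> [15 1 1]
Step 10: demand=4,sold=1 ship[1->2]=1 ship[0->1]=1 prod=2 -> [16 1 1]
Step 11: demand=4,sold=1 ship[1->2]=1 ship[0->1]=1 prod=2 -> [17 1 1]
Step 12: demand=4,sold=1 ship[1->2]=1 ship[0->1]=1 prod=2 -> [18 1 1]
First stockout at step 4

4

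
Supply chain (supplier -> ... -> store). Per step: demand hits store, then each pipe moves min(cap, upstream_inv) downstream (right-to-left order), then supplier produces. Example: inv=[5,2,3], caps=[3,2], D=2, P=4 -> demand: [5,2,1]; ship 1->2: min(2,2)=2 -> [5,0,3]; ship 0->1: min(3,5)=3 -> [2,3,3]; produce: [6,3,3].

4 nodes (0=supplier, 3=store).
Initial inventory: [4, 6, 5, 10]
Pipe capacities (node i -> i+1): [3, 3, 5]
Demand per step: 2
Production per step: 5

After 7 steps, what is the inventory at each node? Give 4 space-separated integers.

Step 1: demand=2,sold=2 ship[2->3]=5 ship[1->2]=3 ship[0->1]=3 prod=5 -> inv=[6 6 3 13]
Step 2: demand=2,sold=2 ship[2->3]=3 ship[1->2]=3 ship[0->1]=3 prod=5 -> inv=[8 6 3 14]
Step 3: demand=2,sold=2 ship[2->3]=3 ship[1->2]=3 ship[0->1]=3 prod=5 -> inv=[10 6 3 15]
Step 4: demand=2,sold=2 ship[2->3]=3 ship[1->2]=3 ship[0->1]=3 prod=5 -> inv=[12 6 3 16]
Step 5: demand=2,sold=2 ship[2->3]=3 ship[1->2]=3 ship[0->1]=3 prod=5 -> inv=[14 6 3 17]
Step 6: demand=2,sold=2 ship[2->3]=3 ship[1->2]=3 ship[0->1]=3 prod=5 -> inv=[16 6 3 18]
Step 7: demand=2,sold=2 ship[2->3]=3 ship[1->2]=3 ship[0->1]=3 prod=5 -> inv=[18 6 3 19]

18 6 3 19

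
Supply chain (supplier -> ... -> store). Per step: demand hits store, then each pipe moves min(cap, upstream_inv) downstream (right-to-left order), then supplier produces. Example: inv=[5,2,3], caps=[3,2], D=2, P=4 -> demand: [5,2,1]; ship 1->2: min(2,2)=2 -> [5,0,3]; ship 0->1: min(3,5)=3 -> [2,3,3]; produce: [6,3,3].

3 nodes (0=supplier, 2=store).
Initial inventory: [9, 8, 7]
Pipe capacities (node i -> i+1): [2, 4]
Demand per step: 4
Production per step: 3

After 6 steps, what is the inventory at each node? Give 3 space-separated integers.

Step 1: demand=4,sold=4 ship[1->2]=4 ship[0->1]=2 prod=3 -> inv=[10 6 7]
Step 2: demand=4,sold=4 ship[1->2]=4 ship[0->1]=2 prod=3 -> inv=[11 4 7]
Step 3: demand=4,sold=4 ship[1->2]=4 ship[0->1]=2 prod=3 -> inv=[12 2 7]
Step 4: demand=4,sold=4 ship[1->2]=2 ship[0->1]=2 prod=3 -> inv=[13 2 5]
Step 5: demand=4,sold=4 ship[1->2]=2 ship[0->1]=2 prod=3 -> inv=[14 2 3]
Step 6: demand=4,sold=3 ship[1->2]=2 ship[0->1]=2 prod=3 -> inv=[15 2 2]

15 2 2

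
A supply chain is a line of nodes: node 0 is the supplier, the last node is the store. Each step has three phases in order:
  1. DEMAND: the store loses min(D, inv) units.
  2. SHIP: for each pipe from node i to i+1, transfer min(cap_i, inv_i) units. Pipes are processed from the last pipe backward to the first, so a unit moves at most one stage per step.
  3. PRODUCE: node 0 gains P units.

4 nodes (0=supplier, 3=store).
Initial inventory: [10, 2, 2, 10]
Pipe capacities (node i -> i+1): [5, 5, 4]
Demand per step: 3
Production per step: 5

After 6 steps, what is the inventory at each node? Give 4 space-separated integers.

Step 1: demand=3,sold=3 ship[2->3]=2 ship[1->2]=2 ship[0->1]=5 prod=5 -> inv=[10 5 2 9]
Step 2: demand=3,sold=3 ship[2->3]=2 ship[1->2]=5 ship[0->1]=5 prod=5 -> inv=[10 5 5 8]
Step 3: demand=3,sold=3 ship[2->3]=4 ship[1->2]=5 ship[0->1]=5 prod=5 -> inv=[10 5 6 9]
Step 4: demand=3,sold=3 ship[2->3]=4 ship[1->2]=5 ship[0->1]=5 prod=5 -> inv=[10 5 7 10]
Step 5: demand=3,sold=3 ship[2->3]=4 ship[1->2]=5 ship[0->1]=5 prod=5 -> inv=[10 5 8 11]
Step 6: demand=3,sold=3 ship[2->3]=4 ship[1->2]=5 ship[0->1]=5 prod=5 -> inv=[10 5 9 12]

10 5 9 12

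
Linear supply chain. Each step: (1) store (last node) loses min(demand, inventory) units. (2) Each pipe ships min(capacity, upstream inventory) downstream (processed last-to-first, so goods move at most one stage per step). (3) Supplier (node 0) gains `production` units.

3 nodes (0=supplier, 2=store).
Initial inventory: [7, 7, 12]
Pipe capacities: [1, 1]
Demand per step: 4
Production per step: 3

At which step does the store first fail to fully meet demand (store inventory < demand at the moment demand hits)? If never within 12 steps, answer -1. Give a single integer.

Step 1: demand=4,sold=4 ship[1->2]=1 ship[0->1]=1 prod=3 -> [9 7 9]
Step 2: demand=4,sold=4 ship[1->2]=1 ship[0->1]=1 prod=3 -> [11 7 6]
Step 3: demand=4,sold=4 ship[1->2]=1 ship[0->1]=1 prod=3 -> [13 7 3]
Step 4: demand=4,sold=3 ship[1->2]=1 ship[0->1]=1 prod=3 -> [15 7 1]
Step 5: demand=4,sold=1 ship[1->2]=1 ship[0->1]=1 prod=3 -> [17 7 1]
Step 6: demand=4,sold=1 ship[1->2]=1 ship[0->1]=1 prod=3 -> [19 7 1]
Step 7: demand=4,sold=1 ship[1->2]=1 ship[0->1]=1 prod=3 -> [21 7 1]
Step 8: demand=4,sold=1 ship[1->2]=1 ship[0->1]=1 prod=3 -> [23 7 1]
Step 9: demand=4,sold=1 ship[1->2]=1 ship[0->1]=1 prod=3 -> [25 7 1]
Step 10: demand=4,sold=1 ship[1->2]=1 ship[0->1]=1 prod=3 -> [27 7 1]
Step 11: demand=4,sold=1 ship[1->2]=1 ship[0->1]=1 prod=3 -> [29 7 1]
Step 12: demand=4,sold=1 ship[1->2]=1 ship[0->1]=1 prod=3 -> [31 7 1]
First stockout at step 4

4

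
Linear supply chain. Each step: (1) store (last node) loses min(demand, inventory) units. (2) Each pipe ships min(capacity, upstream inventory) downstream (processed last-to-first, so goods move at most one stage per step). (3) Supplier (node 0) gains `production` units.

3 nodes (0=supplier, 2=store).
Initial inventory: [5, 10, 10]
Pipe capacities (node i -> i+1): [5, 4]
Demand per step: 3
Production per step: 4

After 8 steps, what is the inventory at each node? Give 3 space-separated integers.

Step 1: demand=3,sold=3 ship[1->2]=4 ship[0->1]=5 prod=4 -> inv=[4 11 11]
Step 2: demand=3,sold=3 ship[1->2]=4 ship[0->1]=4 prod=4 -> inv=[4 11 12]
Step 3: demand=3,sold=3 ship[1->2]=4 ship[0->1]=4 prod=4 -> inv=[4 11 13]
Step 4: demand=3,sold=3 ship[1->2]=4 ship[0->1]=4 prod=4 -> inv=[4 11 14]
Step 5: demand=3,sold=3 ship[1->2]=4 ship[0->1]=4 prod=4 -> inv=[4 11 15]
Step 6: demand=3,sold=3 ship[1->2]=4 ship[0->1]=4 prod=4 -> inv=[4 11 16]
Step 7: demand=3,sold=3 ship[1->2]=4 ship[0->1]=4 prod=4 -> inv=[4 11 17]
Step 8: demand=3,sold=3 ship[1->2]=4 ship[0->1]=4 prod=4 -> inv=[4 11 18]

4 11 18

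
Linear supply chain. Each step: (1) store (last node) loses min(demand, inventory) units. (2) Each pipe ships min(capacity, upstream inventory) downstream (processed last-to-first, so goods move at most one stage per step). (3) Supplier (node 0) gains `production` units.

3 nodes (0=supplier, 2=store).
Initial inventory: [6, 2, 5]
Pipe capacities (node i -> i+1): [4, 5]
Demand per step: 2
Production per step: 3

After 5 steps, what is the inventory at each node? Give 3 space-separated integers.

Step 1: demand=2,sold=2 ship[1->2]=2 ship[0->1]=4 prod=3 -> inv=[5 4 5]
Step 2: demand=2,sold=2 ship[1->2]=4 ship[0->1]=4 prod=3 -> inv=[4 4 7]
Step 3: demand=2,sold=2 ship[1->2]=4 ship[0->1]=4 prod=3 -> inv=[3 4 9]
Step 4: demand=2,sold=2 ship[1->2]=4 ship[0->1]=3 prod=3 -> inv=[3 3 11]
Step 5: demand=2,sold=2 ship[1->2]=3 ship[0->1]=3 prod=3 -> inv=[3 3 12]

3 3 12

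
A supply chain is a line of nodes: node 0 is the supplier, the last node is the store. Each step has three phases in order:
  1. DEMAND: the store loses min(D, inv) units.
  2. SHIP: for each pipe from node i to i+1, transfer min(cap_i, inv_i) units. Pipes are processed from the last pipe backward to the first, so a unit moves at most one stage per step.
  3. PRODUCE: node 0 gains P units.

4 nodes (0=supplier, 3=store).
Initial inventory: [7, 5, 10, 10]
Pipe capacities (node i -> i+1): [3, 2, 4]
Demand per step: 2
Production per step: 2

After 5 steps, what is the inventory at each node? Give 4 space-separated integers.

Step 1: demand=2,sold=2 ship[2->3]=4 ship[1->2]=2 ship[0->1]=3 prod=2 -> inv=[6 6 8 12]
Step 2: demand=2,sold=2 ship[2->3]=4 ship[1->2]=2 ship[0->1]=3 prod=2 -> inv=[5 7 6 14]
Step 3: demand=2,sold=2 ship[2->3]=4 ship[1->2]=2 ship[0->1]=3 prod=2 -> inv=[4 8 4 16]
Step 4: demand=2,sold=2 ship[2->3]=4 ship[1->2]=2 ship[0->1]=3 prod=2 -> inv=[3 9 2 18]
Step 5: demand=2,sold=2 ship[2->3]=2 ship[1->2]=2 ship[0->1]=3 prod=2 -> inv=[2 10 2 18]

2 10 2 18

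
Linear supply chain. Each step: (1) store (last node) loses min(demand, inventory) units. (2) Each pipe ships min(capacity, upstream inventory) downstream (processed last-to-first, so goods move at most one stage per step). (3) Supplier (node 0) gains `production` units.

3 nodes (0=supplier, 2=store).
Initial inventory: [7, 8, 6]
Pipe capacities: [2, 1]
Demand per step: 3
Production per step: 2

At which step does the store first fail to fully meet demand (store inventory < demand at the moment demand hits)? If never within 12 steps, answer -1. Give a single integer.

Step 1: demand=3,sold=3 ship[1->2]=1 ship[0->1]=2 prod=2 -> [7 9 4]
Step 2: demand=3,sold=3 ship[1->2]=1 ship[0->1]=2 prod=2 -> [7 10 2]
Step 3: demand=3,sold=2 ship[1->2]=1 ship[0->1]=2 prod=2 -> [7 11 1]
Step 4: demand=3,sold=1 ship[1->2]=1 ship[0->1]=2 prod=2 -> [7 12 1]
Step 5: demand=3,sold=1 ship[1->2]=1 ship[0->1]=2 prod=2 -> [7 13 1]
Step 6: demand=3,sold=1 ship[1->2]=1 ship[0->1]=2 prod=2 -> [7 14 1]
Step 7: demand=3,sold=1 ship[1->2]=1 ship[0->1]=2 prod=2 -> [7 15 1]
Step 8: demand=3,sold=1 ship[1->2]=1 ship[0->1]=2 prod=2 -> [7 16 1]
Step 9: demand=3,sold=1 ship[1->2]=1 ship[0->1]=2 prod=2 -> [7 17 1]
Step 10: demand=3,sold=1 ship[1->2]=1 ship[0->1]=2 prod=2 -> [7 18 1]
Step 11: demand=3,sold=1 ship[1->2]=1 ship[0->1]=2 prod=2 -> [7 19 1]
Step 12: demand=3,sold=1 ship[1->2]=1 ship[0->1]=2 prod=2 -> [7 20 1]
First stockout at step 3

3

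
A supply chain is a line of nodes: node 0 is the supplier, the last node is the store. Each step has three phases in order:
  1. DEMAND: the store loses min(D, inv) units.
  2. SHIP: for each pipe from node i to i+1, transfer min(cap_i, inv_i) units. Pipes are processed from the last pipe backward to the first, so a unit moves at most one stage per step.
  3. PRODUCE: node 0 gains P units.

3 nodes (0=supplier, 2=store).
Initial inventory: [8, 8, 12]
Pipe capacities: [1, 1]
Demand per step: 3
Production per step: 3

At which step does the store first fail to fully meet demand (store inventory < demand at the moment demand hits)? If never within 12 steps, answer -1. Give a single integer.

Step 1: demand=3,sold=3 ship[1->2]=1 ship[0->1]=1 prod=3 -> [10 8 10]
Step 2: demand=3,sold=3 ship[1->2]=1 ship[0->1]=1 prod=3 -> [12 8 8]
Step 3: demand=3,sold=3 ship[1->2]=1 ship[0->1]=1 prod=3 -> [14 8 6]
Step 4: demand=3,sold=3 ship[1->2]=1 ship[0->1]=1 prod=3 -> [16 8 4]
Step 5: demand=3,sold=3 ship[1->2]=1 ship[0->1]=1 prod=3 -> [18 8 2]
Step 6: demand=3,sold=2 ship[1->2]=1 ship[0->1]=1 prod=3 -> [20 8 1]
Step 7: demand=3,sold=1 ship[1->2]=1 ship[0->1]=1 prod=3 -> [22 8 1]
Step 8: demand=3,sold=1 ship[1->2]=1 ship[0->1]=1 prod=3 -> [24 8 1]
Step 9: demand=3,sold=1 ship[1->2]=1 ship[0->1]=1 prod=3 -> [26 8 1]
Step 10: demand=3,sold=1 ship[1->2]=1 ship[0->1]=1 prod=3 -> [28 8 1]
Step 11: demand=3,sold=1 ship[1->2]=1 ship[0->1]=1 prod=3 -> [30 8 1]
Step 12: demand=3,sold=1 ship[1->2]=1 ship[0->1]=1 prod=3 -> [32 8 1]
First stockout at step 6

6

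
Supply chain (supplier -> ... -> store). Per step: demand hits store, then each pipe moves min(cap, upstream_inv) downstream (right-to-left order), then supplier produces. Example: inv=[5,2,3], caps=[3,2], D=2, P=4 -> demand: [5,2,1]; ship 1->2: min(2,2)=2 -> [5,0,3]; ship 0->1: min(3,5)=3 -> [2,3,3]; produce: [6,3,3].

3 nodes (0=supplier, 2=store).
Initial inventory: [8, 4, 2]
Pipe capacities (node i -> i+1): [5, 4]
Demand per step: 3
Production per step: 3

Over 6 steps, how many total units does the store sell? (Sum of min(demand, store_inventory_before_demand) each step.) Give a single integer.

Step 1: sold=2 (running total=2) -> [6 5 4]
Step 2: sold=3 (running total=5) -> [4 6 5]
Step 3: sold=3 (running total=8) -> [3 6 6]
Step 4: sold=3 (running total=11) -> [3 5 7]
Step 5: sold=3 (running total=14) -> [3 4 8]
Step 6: sold=3 (running total=17) -> [3 3 9]

Answer: 17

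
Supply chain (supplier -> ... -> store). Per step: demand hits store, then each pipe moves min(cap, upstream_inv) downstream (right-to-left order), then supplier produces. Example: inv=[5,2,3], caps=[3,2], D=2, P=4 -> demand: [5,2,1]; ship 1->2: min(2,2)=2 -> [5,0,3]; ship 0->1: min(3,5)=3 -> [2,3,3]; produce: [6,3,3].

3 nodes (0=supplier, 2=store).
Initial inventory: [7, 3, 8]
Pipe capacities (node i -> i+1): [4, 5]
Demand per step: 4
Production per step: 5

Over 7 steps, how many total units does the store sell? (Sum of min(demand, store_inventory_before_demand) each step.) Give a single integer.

Step 1: sold=4 (running total=4) -> [8 4 7]
Step 2: sold=4 (running total=8) -> [9 4 7]
Step 3: sold=4 (running total=12) -> [10 4 7]
Step 4: sold=4 (running total=16) -> [11 4 7]
Step 5: sold=4 (running total=20) -> [12 4 7]
Step 6: sold=4 (running total=24) -> [13 4 7]
Step 7: sold=4 (running total=28) -> [14 4 7]

Answer: 28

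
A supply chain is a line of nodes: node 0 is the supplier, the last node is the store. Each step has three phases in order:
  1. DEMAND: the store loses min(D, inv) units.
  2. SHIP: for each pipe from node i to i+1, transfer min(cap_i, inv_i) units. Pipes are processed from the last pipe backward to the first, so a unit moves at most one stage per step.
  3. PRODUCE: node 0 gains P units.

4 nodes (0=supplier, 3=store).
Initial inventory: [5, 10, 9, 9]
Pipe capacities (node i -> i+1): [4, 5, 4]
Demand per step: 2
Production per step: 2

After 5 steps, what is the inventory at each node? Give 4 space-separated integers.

Step 1: demand=2,sold=2 ship[2->3]=4 ship[1->2]=5 ship[0->1]=4 prod=2 -> inv=[3 9 10 11]
Step 2: demand=2,sold=2 ship[2->3]=4 ship[1->2]=5 ship[0->1]=3 prod=2 -> inv=[2 7 11 13]
Step 3: demand=2,sold=2 ship[2->3]=4 ship[1->2]=5 ship[0->1]=2 prod=2 -> inv=[2 4 12 15]
Step 4: demand=2,sold=2 ship[2->3]=4 ship[1->2]=4 ship[0->1]=2 prod=2 -> inv=[2 2 12 17]
Step 5: demand=2,sold=2 ship[2->3]=4 ship[1->2]=2 ship[0->1]=2 prod=2 -> inv=[2 2 10 19]

2 2 10 19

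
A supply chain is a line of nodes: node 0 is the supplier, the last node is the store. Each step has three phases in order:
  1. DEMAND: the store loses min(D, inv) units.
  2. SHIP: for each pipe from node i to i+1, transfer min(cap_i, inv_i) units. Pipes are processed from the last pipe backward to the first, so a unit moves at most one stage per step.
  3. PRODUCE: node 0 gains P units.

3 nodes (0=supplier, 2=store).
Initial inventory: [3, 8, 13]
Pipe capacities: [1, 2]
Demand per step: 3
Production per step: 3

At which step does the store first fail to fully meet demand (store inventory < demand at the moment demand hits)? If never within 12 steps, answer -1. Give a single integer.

Step 1: demand=3,sold=3 ship[1->2]=2 ship[0->1]=1 prod=3 -> [5 7 12]
Step 2: demand=3,sold=3 ship[1->2]=2 ship[0->1]=1 prod=3 -> [7 6 11]
Step 3: demand=3,sold=3 ship[1->2]=2 ship[0->1]=1 prod=3 -> [9 5 10]
Step 4: demand=3,sold=3 ship[1->2]=2 ship[0->1]=1 prod=3 -> [11 4 9]
Step 5: demand=3,sold=3 ship[1->2]=2 ship[0->1]=1 prod=3 -> [13 3 8]
Step 6: demand=3,sold=3 ship[1->2]=2 ship[0->1]=1 prod=3 -> [15 2 7]
Step 7: demand=3,sold=3 ship[1->2]=2 ship[0->1]=1 prod=3 -> [17 1 6]
Step 8: demand=3,sold=3 ship[1->2]=1 ship[0->1]=1 prod=3 -> [19 1 4]
Step 9: demand=3,sold=3 ship[1->2]=1 ship[0->1]=1 prod=3 -> [21 1 2]
Step 10: demand=3,sold=2 ship[1->2]=1 ship[0->1]=1 prod=3 -> [23 1 1]
Step 11: demand=3,sold=1 ship[1->2]=1 ship[0->1]=1 prod=3 -> [25 1 1]
Step 12: demand=3,sold=1 ship[1->2]=1 ship[0->1]=1 prod=3 -> [27 1 1]
First stockout at step 10

10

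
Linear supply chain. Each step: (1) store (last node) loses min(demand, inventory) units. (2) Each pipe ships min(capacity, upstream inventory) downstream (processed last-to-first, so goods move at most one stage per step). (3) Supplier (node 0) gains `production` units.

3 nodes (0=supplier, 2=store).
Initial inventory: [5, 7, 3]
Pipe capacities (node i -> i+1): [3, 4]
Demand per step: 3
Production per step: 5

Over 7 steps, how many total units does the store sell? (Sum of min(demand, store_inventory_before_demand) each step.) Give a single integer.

Step 1: sold=3 (running total=3) -> [7 6 4]
Step 2: sold=3 (running total=6) -> [9 5 5]
Step 3: sold=3 (running total=9) -> [11 4 6]
Step 4: sold=3 (running total=12) -> [13 3 7]
Step 5: sold=3 (running total=15) -> [15 3 7]
Step 6: sold=3 (running total=18) -> [17 3 7]
Step 7: sold=3 (running total=21) -> [19 3 7]

Answer: 21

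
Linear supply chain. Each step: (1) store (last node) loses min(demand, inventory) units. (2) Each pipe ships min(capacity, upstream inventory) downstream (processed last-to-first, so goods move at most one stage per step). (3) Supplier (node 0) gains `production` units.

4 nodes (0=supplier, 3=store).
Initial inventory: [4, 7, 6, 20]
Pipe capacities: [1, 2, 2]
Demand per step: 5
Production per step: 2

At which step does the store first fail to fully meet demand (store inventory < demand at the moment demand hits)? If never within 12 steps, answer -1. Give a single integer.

Step 1: demand=5,sold=5 ship[2->3]=2 ship[1->2]=2 ship[0->1]=1 prod=2 -> [5 6 6 17]
Step 2: demand=5,sold=5 ship[2->3]=2 ship[1->2]=2 ship[0->1]=1 prod=2 -> [6 5 6 14]
Step 3: demand=5,sold=5 ship[2->3]=2 ship[1->2]=2 ship[0->1]=1 prod=2 -> [7 4 6 11]
Step 4: demand=5,sold=5 ship[2->3]=2 ship[1->2]=2 ship[0->1]=1 prod=2 -> [8 3 6 8]
Step 5: demand=5,sold=5 ship[2->3]=2 ship[1->2]=2 ship[0->1]=1 prod=2 -> [9 2 6 5]
Step 6: demand=5,sold=5 ship[2->3]=2 ship[1->2]=2 ship[0->1]=1 prod=2 -> [10 1 6 2]
Step 7: demand=5,sold=2 ship[2->3]=2 ship[1->2]=1 ship[0->1]=1 prod=2 -> [11 1 5 2]
Step 8: demand=5,sold=2 ship[2->3]=2 ship[1->2]=1 ship[0->1]=1 prod=2 -> [12 1 4 2]
Step 9: demand=5,sold=2 ship[2->3]=2 ship[1->2]=1 ship[0->1]=1 prod=2 -> [13 1 3 2]
Step 10: demand=5,sold=2 ship[2->3]=2 ship[1->2]=1 ship[0->1]=1 prod=2 -> [14 1 2 2]
Step 11: demand=5,sold=2 ship[2->3]=2 ship[1->2]=1 ship[0->1]=1 prod=2 -> [15 1 1 2]
Step 12: demand=5,sold=2 ship[2->3]=1 ship[1->2]=1 ship[0->1]=1 prod=2 -> [16 1 1 1]
First stockout at step 7

7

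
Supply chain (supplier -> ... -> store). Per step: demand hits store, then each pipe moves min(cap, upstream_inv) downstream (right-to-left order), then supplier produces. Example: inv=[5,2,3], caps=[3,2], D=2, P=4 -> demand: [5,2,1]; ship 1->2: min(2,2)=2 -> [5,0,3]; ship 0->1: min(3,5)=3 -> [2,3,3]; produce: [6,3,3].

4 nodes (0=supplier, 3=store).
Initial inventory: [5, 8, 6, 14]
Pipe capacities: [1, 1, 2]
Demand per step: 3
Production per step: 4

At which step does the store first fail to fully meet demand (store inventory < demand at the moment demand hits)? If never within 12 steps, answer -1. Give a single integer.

Step 1: demand=3,sold=3 ship[2->3]=2 ship[1->2]=1 ship[0->1]=1 prod=4 -> [8 8 5 13]
Step 2: demand=3,sold=3 ship[2->3]=2 ship[1->2]=1 ship[0->1]=1 prod=4 -> [11 8 4 12]
Step 3: demand=3,sold=3 ship[2->3]=2 ship[1->2]=1 ship[0->1]=1 prod=4 -> [14 8 3 11]
Step 4: demand=3,sold=3 ship[2->3]=2 ship[1->2]=1 ship[0->1]=1 prod=4 -> [17 8 2 10]
Step 5: demand=3,sold=3 ship[2->3]=2 ship[1->2]=1 ship[0->1]=1 prod=4 -> [20 8 1 9]
Step 6: demand=3,sold=3 ship[2->3]=1 ship[1->2]=1 ship[0->1]=1 prod=4 -> [23 8 1 7]
Step 7: demand=3,sold=3 ship[2->3]=1 ship[1->2]=1 ship[0->1]=1 prod=4 -> [26 8 1 5]
Step 8: demand=3,sold=3 ship[2->3]=1 ship[1->2]=1 ship[0->1]=1 prod=4 -> [29 8 1 3]
Step 9: demand=3,sold=3 ship[2->3]=1 ship[1->2]=1 ship[0->1]=1 prod=4 -> [32 8 1 1]
Step 10: demand=3,sold=1 ship[2->3]=1 ship[1->2]=1 ship[0->1]=1 prod=4 -> [35 8 1 1]
Step 11: demand=3,sold=1 ship[2->3]=1 ship[1->2]=1 ship[0->1]=1 prod=4 -> [38 8 1 1]
Step 12: demand=3,sold=1 ship[2->3]=1 ship[1->2]=1 ship[0->1]=1 prod=4 -> [41 8 1 1]
First stockout at step 10

10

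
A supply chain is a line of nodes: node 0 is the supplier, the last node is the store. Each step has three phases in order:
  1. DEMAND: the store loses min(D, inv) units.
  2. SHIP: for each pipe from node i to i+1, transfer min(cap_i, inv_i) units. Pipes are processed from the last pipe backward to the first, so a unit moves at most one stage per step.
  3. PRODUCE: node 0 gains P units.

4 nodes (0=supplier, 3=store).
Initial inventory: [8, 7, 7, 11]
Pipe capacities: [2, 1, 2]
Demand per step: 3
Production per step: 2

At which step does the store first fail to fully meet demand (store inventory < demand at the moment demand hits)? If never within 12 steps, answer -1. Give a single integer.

Step 1: demand=3,sold=3 ship[2->3]=2 ship[1->2]=1 ship[0->1]=2 prod=2 -> [8 8 6 10]
Step 2: demand=3,sold=3 ship[2->3]=2 ship[1->2]=1 ship[0->1]=2 prod=2 -> [8 9 5 9]
Step 3: demand=3,sold=3 ship[2->3]=2 ship[1->2]=1 ship[0->1]=2 prod=2 -> [8 10 4 8]
Step 4: demand=3,sold=3 ship[2->3]=2 ship[1->2]=1 ship[0->1]=2 prod=2 -> [8 11 3 7]
Step 5: demand=3,sold=3 ship[2->3]=2 ship[1->2]=1 ship[0->1]=2 prod=2 -> [8 12 2 6]
Step 6: demand=3,sold=3 ship[2->3]=2 ship[1->2]=1 ship[0->1]=2 prod=2 -> [8 13 1 5]
Step 7: demand=3,sold=3 ship[2->3]=1 ship[1->2]=1 ship[0->1]=2 prod=2 -> [8 14 1 3]
Step 8: demand=3,sold=3 ship[2->3]=1 ship[1->2]=1 ship[0->1]=2 prod=2 -> [8 15 1 1]
Step 9: demand=3,sold=1 ship[2->3]=1 ship[1->2]=1 ship[0->1]=2 prod=2 -> [8 16 1 1]
Step 10: demand=3,sold=1 ship[2->3]=1 ship[1->2]=1 ship[0->1]=2 prod=2 -> [8 17 1 1]
Step 11: demand=3,sold=1 ship[2->3]=1 ship[1->2]=1 ship[0->1]=2 prod=2 -> [8 18 1 1]
Step 12: demand=3,sold=1 ship[2->3]=1 ship[1->2]=1 ship[0->1]=2 prod=2 -> [8 19 1 1]
First stockout at step 9

9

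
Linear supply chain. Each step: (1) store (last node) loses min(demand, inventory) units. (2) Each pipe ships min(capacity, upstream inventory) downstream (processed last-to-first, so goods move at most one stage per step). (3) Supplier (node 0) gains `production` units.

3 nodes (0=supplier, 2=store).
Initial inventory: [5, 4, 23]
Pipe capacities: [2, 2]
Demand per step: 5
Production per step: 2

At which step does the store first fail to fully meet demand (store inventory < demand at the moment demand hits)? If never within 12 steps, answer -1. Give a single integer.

Step 1: demand=5,sold=5 ship[1->2]=2 ship[0->1]=2 prod=2 -> [5 4 20]
Step 2: demand=5,sold=5 ship[1->2]=2 ship[0->1]=2 prod=2 -> [5 4 17]
Step 3: demand=5,sold=5 ship[1->2]=2 ship[0->1]=2 prod=2 -> [5 4 14]
Step 4: demand=5,sold=5 ship[1->2]=2 ship[0->1]=2 prod=2 -> [5 4 11]
Step 5: demand=5,sold=5 ship[1->2]=2 ship[0->1]=2 prod=2 -> [5 4 8]
Step 6: demand=5,sold=5 ship[1->2]=2 ship[0->1]=2 prod=2 -> [5 4 5]
Step 7: demand=5,sold=5 ship[1->2]=2 ship[0->1]=2 prod=2 -> [5 4 2]
Step 8: demand=5,sold=2 ship[1->2]=2 ship[0->1]=2 prod=2 -> [5 4 2]
Step 9: demand=5,sold=2 ship[1->2]=2 ship[0->1]=2 prod=2 -> [5 4 2]
Step 10: demand=5,sold=2 ship[1->2]=2 ship[0->1]=2 prod=2 -> [5 4 2]
Step 11: demand=5,sold=2 ship[1->2]=2 ship[0->1]=2 prod=2 -> [5 4 2]
Step 12: demand=5,sold=2 ship[1->2]=2 ship[0->1]=2 prod=2 -> [5 4 2]
First stockout at step 8

8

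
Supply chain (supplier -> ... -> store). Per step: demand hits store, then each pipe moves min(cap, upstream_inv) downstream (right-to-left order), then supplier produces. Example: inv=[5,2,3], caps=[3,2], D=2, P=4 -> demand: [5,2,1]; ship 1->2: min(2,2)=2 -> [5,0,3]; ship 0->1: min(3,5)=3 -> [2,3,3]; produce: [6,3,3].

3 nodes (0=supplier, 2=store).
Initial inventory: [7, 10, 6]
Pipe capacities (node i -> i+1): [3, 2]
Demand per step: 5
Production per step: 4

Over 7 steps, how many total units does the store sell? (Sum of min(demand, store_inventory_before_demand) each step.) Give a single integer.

Answer: 18

Derivation:
Step 1: sold=5 (running total=5) -> [8 11 3]
Step 2: sold=3 (running total=8) -> [9 12 2]
Step 3: sold=2 (running total=10) -> [10 13 2]
Step 4: sold=2 (running total=12) -> [11 14 2]
Step 5: sold=2 (running total=14) -> [12 15 2]
Step 6: sold=2 (running total=16) -> [13 16 2]
Step 7: sold=2 (running total=18) -> [14 17 2]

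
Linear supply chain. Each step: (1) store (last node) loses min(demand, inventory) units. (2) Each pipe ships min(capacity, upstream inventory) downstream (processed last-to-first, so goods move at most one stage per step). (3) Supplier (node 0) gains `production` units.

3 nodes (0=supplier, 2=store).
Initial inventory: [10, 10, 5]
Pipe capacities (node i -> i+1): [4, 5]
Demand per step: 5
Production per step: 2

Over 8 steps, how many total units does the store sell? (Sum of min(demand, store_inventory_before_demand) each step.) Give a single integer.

Step 1: sold=5 (running total=5) -> [8 9 5]
Step 2: sold=5 (running total=10) -> [6 8 5]
Step 3: sold=5 (running total=15) -> [4 7 5]
Step 4: sold=5 (running total=20) -> [2 6 5]
Step 5: sold=5 (running total=25) -> [2 3 5]
Step 6: sold=5 (running total=30) -> [2 2 3]
Step 7: sold=3 (running total=33) -> [2 2 2]
Step 8: sold=2 (running total=35) -> [2 2 2]

Answer: 35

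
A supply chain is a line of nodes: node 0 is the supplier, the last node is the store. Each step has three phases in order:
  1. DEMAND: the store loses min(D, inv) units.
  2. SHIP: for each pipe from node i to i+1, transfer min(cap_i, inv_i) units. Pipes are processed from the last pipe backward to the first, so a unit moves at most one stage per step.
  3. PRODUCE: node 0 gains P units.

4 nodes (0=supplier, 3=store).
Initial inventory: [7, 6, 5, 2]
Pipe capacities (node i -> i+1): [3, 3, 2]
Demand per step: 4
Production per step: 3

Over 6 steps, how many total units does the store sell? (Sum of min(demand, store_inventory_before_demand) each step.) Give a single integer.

Answer: 12

Derivation:
Step 1: sold=2 (running total=2) -> [7 6 6 2]
Step 2: sold=2 (running total=4) -> [7 6 7 2]
Step 3: sold=2 (running total=6) -> [7 6 8 2]
Step 4: sold=2 (running total=8) -> [7 6 9 2]
Step 5: sold=2 (running total=10) -> [7 6 10 2]
Step 6: sold=2 (running total=12) -> [7 6 11 2]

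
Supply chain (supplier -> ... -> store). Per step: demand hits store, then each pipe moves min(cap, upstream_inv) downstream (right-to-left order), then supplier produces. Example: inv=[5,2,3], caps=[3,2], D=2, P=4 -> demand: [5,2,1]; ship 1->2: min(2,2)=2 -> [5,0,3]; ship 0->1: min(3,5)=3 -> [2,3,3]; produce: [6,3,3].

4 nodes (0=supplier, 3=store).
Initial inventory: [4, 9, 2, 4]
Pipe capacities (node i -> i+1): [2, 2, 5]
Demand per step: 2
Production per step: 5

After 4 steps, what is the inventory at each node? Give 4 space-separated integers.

Step 1: demand=2,sold=2 ship[2->3]=2 ship[1->2]=2 ship[0->1]=2 prod=5 -> inv=[7 9 2 4]
Step 2: demand=2,sold=2 ship[2->3]=2 ship[1->2]=2 ship[0->1]=2 prod=5 -> inv=[10 9 2 4]
Step 3: demand=2,sold=2 ship[2->3]=2 ship[1->2]=2 ship[0->1]=2 prod=5 -> inv=[13 9 2 4]
Step 4: demand=2,sold=2 ship[2->3]=2 ship[1->2]=2 ship[0->1]=2 prod=5 -> inv=[16 9 2 4]

16 9 2 4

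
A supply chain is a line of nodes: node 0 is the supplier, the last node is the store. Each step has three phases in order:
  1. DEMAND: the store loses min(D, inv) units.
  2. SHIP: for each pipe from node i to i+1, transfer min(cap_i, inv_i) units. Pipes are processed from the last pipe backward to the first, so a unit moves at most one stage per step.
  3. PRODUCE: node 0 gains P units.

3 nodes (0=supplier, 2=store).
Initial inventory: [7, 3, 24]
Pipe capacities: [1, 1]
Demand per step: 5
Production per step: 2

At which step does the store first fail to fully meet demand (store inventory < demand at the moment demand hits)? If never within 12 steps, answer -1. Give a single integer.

Step 1: demand=5,sold=5 ship[1->2]=1 ship[0->1]=1 prod=2 -> [8 3 20]
Step 2: demand=5,sold=5 ship[1->2]=1 ship[0->1]=1 prod=2 -> [9 3 16]
Step 3: demand=5,sold=5 ship[1->2]=1 ship[0->1]=1 prod=2 -> [10 3 12]
Step 4: demand=5,sold=5 ship[1->2]=1 ship[0->1]=1 prod=2 -> [11 3 8]
Step 5: demand=5,sold=5 ship[1->2]=1 ship[0->1]=1 prod=2 -> [12 3 4]
Step 6: demand=5,sold=4 ship[1->2]=1 ship[0->1]=1 prod=2 -> [13 3 1]
Step 7: demand=5,sold=1 ship[1->2]=1 ship[0->1]=1 prod=2 -> [14 3 1]
Step 8: demand=5,sold=1 ship[1->2]=1 ship[0->1]=1 prod=2 -> [15 3 1]
Step 9: demand=5,sold=1 ship[1->2]=1 ship[0->1]=1 prod=2 -> [16 3 1]
Step 10: demand=5,sold=1 ship[1->2]=1 ship[0->1]=1 prod=2 -> [17 3 1]
Step 11: demand=5,sold=1 ship[1->2]=1 ship[0->1]=1 prod=2 -> [18 3 1]
Step 12: demand=5,sold=1 ship[1->2]=1 ship[0->1]=1 prod=2 -> [19 3 1]
First stockout at step 6

6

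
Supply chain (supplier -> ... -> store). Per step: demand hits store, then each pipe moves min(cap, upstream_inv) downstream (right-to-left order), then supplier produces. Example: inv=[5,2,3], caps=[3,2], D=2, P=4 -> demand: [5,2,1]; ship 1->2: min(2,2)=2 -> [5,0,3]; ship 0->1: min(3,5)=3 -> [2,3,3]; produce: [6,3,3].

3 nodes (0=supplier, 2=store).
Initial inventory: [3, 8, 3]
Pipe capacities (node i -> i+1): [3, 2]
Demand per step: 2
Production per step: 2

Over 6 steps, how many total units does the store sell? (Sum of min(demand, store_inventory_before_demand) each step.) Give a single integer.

Step 1: sold=2 (running total=2) -> [2 9 3]
Step 2: sold=2 (running total=4) -> [2 9 3]
Step 3: sold=2 (running total=6) -> [2 9 3]
Step 4: sold=2 (running total=8) -> [2 9 3]
Step 5: sold=2 (running total=10) -> [2 9 3]
Step 6: sold=2 (running total=12) -> [2 9 3]

Answer: 12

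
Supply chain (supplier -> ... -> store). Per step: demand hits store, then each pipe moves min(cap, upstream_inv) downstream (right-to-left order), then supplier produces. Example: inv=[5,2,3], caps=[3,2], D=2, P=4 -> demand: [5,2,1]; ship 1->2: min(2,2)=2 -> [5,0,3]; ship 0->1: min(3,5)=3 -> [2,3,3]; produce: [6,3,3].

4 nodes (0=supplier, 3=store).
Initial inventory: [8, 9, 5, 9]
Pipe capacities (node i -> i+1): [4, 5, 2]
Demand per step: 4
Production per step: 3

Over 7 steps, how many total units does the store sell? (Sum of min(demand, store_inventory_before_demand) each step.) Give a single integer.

Step 1: sold=4 (running total=4) -> [7 8 8 7]
Step 2: sold=4 (running total=8) -> [6 7 11 5]
Step 3: sold=4 (running total=12) -> [5 6 14 3]
Step 4: sold=3 (running total=15) -> [4 5 17 2]
Step 5: sold=2 (running total=17) -> [3 4 20 2]
Step 6: sold=2 (running total=19) -> [3 3 22 2]
Step 7: sold=2 (running total=21) -> [3 3 23 2]

Answer: 21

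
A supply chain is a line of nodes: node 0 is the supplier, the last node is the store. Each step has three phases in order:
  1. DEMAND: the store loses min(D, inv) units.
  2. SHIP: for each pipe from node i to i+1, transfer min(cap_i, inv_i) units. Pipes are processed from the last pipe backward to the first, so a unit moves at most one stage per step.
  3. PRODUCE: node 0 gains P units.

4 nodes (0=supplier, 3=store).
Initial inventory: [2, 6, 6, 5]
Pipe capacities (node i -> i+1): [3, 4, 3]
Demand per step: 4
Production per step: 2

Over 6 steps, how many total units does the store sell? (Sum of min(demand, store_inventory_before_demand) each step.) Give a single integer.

Step 1: sold=4 (running total=4) -> [2 4 7 4]
Step 2: sold=4 (running total=8) -> [2 2 8 3]
Step 3: sold=3 (running total=11) -> [2 2 7 3]
Step 4: sold=3 (running total=14) -> [2 2 6 3]
Step 5: sold=3 (running total=17) -> [2 2 5 3]
Step 6: sold=3 (running total=20) -> [2 2 4 3]

Answer: 20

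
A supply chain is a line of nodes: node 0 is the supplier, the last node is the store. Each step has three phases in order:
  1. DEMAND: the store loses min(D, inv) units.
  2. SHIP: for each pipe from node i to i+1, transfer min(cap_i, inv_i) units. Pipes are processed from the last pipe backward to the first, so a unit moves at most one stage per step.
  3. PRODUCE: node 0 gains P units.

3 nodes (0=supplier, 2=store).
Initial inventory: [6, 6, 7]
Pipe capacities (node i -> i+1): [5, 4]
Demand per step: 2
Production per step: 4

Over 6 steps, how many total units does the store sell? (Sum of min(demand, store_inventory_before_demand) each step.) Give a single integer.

Step 1: sold=2 (running total=2) -> [5 7 9]
Step 2: sold=2 (running total=4) -> [4 8 11]
Step 3: sold=2 (running total=6) -> [4 8 13]
Step 4: sold=2 (running total=8) -> [4 8 15]
Step 5: sold=2 (running total=10) -> [4 8 17]
Step 6: sold=2 (running total=12) -> [4 8 19]

Answer: 12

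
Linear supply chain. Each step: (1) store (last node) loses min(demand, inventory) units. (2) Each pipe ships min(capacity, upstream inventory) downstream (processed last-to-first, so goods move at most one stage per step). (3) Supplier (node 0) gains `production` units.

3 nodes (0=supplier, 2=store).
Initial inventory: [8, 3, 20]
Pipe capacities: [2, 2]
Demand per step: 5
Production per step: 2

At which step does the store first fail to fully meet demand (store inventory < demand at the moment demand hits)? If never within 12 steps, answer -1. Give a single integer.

Step 1: demand=5,sold=5 ship[1->2]=2 ship[0->1]=2 prod=2 -> [8 3 17]
Step 2: demand=5,sold=5 ship[1->2]=2 ship[0->1]=2 prod=2 -> [8 3 14]
Step 3: demand=5,sold=5 ship[1->2]=2 ship[0->1]=2 prod=2 -> [8 3 11]
Step 4: demand=5,sold=5 ship[1->2]=2 ship[0->1]=2 prod=2 -> [8 3 8]
Step 5: demand=5,sold=5 ship[1->2]=2 ship[0->1]=2 prod=2 -> [8 3 5]
Step 6: demand=5,sold=5 ship[1->2]=2 ship[0->1]=2 prod=2 -> [8 3 2]
Step 7: demand=5,sold=2 ship[1->2]=2 ship[0->1]=2 prod=2 -> [8 3 2]
Step 8: demand=5,sold=2 ship[1->2]=2 ship[0->1]=2 prod=2 -> [8 3 2]
Step 9: demand=5,sold=2 ship[1->2]=2 ship[0->1]=2 prod=2 -> [8 3 2]
Step 10: demand=5,sold=2 ship[1->2]=2 ship[0->1]=2 prod=2 -> [8 3 2]
Step 11: demand=5,sold=2 ship[1->2]=2 ship[0->1]=2 prod=2 -> [8 3 2]
Step 12: demand=5,sold=2 ship[1->2]=2 ship[0->1]=2 prod=2 -> [8 3 2]
First stockout at step 7

7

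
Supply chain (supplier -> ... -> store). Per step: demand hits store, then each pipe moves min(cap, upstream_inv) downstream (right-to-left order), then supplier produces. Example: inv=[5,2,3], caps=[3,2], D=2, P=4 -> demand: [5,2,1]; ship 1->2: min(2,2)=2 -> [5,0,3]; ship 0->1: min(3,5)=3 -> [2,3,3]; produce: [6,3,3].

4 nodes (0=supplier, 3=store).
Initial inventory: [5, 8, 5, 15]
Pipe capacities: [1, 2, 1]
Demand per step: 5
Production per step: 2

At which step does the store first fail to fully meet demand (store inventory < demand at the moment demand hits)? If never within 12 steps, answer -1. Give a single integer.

Step 1: demand=5,sold=5 ship[2->3]=1 ship[1->2]=2 ship[0->1]=1 prod=2 -> [6 7 6 11]
Step 2: demand=5,sold=5 ship[2->3]=1 ship[1->2]=2 ship[0->1]=1 prod=2 -> [7 6 7 7]
Step 3: demand=5,sold=5 ship[2->3]=1 ship[1->2]=2 ship[0->1]=1 prod=2 -> [8 5 8 3]
Step 4: demand=5,sold=3 ship[2->3]=1 ship[1->2]=2 ship[0->1]=1 prod=2 -> [9 4 9 1]
Step 5: demand=5,sold=1 ship[2->3]=1 ship[1->2]=2 ship[0->1]=1 prod=2 -> [10 3 10 1]
Step 6: demand=5,sold=1 ship[2->3]=1 ship[1->2]=2 ship[0->1]=1 prod=2 -> [11 2 11 1]
Step 7: demand=5,sold=1 ship[2->3]=1 ship[1->2]=2 ship[0->1]=1 prod=2 -> [12 1 12 1]
Step 8: demand=5,sold=1 ship[2->3]=1 ship[1->2]=1 ship[0->1]=1 prod=2 -> [13 1 12 1]
Step 9: demand=5,sold=1 ship[2->3]=1 ship[1->2]=1 ship[0->1]=1 prod=2 -> [14 1 12 1]
Step 10: demand=5,sold=1 ship[2->3]=1 ship[1->2]=1 ship[0->1]=1 prod=2 -> [15 1 12 1]
Step 11: demand=5,sold=1 ship[2->3]=1 ship[1->2]=1 ship[0->1]=1 prod=2 -> [16 1 12 1]
Step 12: demand=5,sold=1 ship[2->3]=1 ship[1->2]=1 ship[0->1]=1 prod=2 -> [17 1 12 1]
First stockout at step 4

4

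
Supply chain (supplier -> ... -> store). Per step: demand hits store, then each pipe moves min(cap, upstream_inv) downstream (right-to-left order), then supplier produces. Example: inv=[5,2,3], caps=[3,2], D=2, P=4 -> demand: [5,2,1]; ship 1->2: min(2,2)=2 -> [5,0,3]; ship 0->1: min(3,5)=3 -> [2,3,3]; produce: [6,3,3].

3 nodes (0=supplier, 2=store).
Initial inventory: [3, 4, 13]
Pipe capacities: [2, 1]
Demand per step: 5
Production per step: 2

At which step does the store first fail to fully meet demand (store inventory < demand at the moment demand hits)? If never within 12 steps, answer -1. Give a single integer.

Step 1: demand=5,sold=5 ship[1->2]=1 ship[0->1]=2 prod=2 -> [3 5 9]
Step 2: demand=5,sold=5 ship[1->2]=1 ship[0->1]=2 prod=2 -> [3 6 5]
Step 3: demand=5,sold=5 ship[1->2]=1 ship[0->1]=2 prod=2 -> [3 7 1]
Step 4: demand=5,sold=1 ship[1->2]=1 ship[0->1]=2 prod=2 -> [3 8 1]
Step 5: demand=5,sold=1 ship[1->2]=1 ship[0->1]=2 prod=2 -> [3 9 1]
Step 6: demand=5,sold=1 ship[1->2]=1 ship[0->1]=2 prod=2 -> [3 10 1]
Step 7: demand=5,sold=1 ship[1->2]=1 ship[0->1]=2 prod=2 -> [3 11 1]
Step 8: demand=5,sold=1 ship[1->2]=1 ship[0->1]=2 prod=2 -> [3 12 1]
Step 9: demand=5,sold=1 ship[1->2]=1 ship[0->1]=2 prod=2 -> [3 13 1]
Step 10: demand=5,sold=1 ship[1->2]=1 ship[0->1]=2 prod=2 -> [3 14 1]
Step 11: demand=5,sold=1 ship[1->2]=1 ship[0->1]=2 prod=2 -> [3 15 1]
Step 12: demand=5,sold=1 ship[1->2]=1 ship[0->1]=2 prod=2 -> [3 16 1]
First stockout at step 4

4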